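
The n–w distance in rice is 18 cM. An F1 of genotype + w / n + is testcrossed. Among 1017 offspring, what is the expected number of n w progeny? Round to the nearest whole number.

A map distance of 18 cM corresponds to a recombination frequency of 0.180.
The F1 is + w / n +, so n w is a recombinant gamete class with expected frequency r/2 = 0.180/2 = 0.0900.
Expected number = 0.0900 × 1017 = 91.53 ≈ 92.

92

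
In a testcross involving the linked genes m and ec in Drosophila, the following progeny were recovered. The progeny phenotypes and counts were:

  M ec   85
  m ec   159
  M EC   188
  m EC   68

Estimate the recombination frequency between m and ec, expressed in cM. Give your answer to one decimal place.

30.6 cM

The two most frequent classes, M EC (188) and m ec (159), are the parental types, so the F1 was M EC / m ec.
The recombinant classes are M ec and m EC: 85 + 68 = 153.
Recombination frequency = 153/500 = 0.3060 ≈ 30.6%, i.e. 30.6 cM.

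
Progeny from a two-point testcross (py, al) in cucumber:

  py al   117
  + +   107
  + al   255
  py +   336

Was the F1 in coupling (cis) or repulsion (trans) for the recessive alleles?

The two most frequent classes are + al (255) and py + (336); these are the parental (non-recombinant) types.
So the F1 carried + al on one chromosome and py + on the other — the recessive alleles are on opposite chromosomes (trans / repulsion).

trans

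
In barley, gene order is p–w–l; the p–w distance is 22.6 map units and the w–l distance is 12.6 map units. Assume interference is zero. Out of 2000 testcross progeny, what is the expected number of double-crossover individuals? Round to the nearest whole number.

57

Map distances give recombination frequencies of 0.226 and 0.126 for the two intervals.
With no interference, expected double-crossover frequency = 0.226 × 0.126 = 0.02848.
Expected number = 0.02848 × 2000 = 56.95 ≈ 57.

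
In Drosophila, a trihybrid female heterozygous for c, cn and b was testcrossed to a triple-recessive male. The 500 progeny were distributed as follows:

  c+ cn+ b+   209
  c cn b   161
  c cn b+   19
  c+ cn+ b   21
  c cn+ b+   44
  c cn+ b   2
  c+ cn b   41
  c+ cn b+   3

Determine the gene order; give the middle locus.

cn

The two most frequent reciprocal classes, c+ cn+ b+ and c cn b, are the parental types, so the F1 was c+ cn+ b+ / c cn b.
The two rarest classes, c+ cn b+ and c cn+ b, are the double crossovers. Comparing them with the parentals, only the cn allele has switched, so cn is the middle locus and the order is b – cn – c.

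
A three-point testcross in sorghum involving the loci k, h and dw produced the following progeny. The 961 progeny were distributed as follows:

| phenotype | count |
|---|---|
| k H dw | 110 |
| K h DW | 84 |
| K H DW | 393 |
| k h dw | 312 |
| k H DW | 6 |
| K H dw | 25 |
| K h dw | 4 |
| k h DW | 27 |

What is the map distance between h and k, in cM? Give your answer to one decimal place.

The two most frequent reciprocal classes, K H DW and k h dw, are the parental types, so the F1 was K H DW / k h dw.
The two rarest classes, k H DW and K h dw, are the double crossovers. Comparing them with the parentals, only the k allele has switched, so k is the middle locus and the order is h – k – dw.
Crossovers in the h–k interval produce the single-crossover classes K h DW and k H dw (84 + 110 = 194) plus the double crossovers (10).
RF(h–k) = (194 + 10) / 961 = 204/961 = 0.2123 → 21.2 cM.

21.2 cM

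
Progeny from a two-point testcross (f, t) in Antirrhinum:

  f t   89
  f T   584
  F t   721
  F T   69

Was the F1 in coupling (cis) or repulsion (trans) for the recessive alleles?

The two most frequent classes are F t (721) and f T (584); these are the parental (non-recombinant) types.
So the F1 carried F t on one chromosome and f T on the other — the recessive alleles are on opposite chromosomes (trans / repulsion).

trans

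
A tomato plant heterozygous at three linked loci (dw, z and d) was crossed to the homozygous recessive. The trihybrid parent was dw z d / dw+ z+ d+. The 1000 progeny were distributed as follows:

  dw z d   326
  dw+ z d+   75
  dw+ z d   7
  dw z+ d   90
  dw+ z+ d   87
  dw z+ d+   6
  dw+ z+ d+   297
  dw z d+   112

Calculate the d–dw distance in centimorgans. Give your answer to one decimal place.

21.2 centimorgans

The two rarest classes, dw+ z d and dw z+ d+, are the double crossovers. Comparing them with the parentals, only the dw allele has switched, so dw is the middle locus and the order is d – dw – z.
Crossovers in the d–dw interval produce the single-crossover classes dw z d+ and dw+ z+ d (112 + 87 = 199) plus the double crossovers (13).
RF(d–dw) = (199 + 13) / 1000 = 212/1000 = 0.2120 → 21.2 centimorgans.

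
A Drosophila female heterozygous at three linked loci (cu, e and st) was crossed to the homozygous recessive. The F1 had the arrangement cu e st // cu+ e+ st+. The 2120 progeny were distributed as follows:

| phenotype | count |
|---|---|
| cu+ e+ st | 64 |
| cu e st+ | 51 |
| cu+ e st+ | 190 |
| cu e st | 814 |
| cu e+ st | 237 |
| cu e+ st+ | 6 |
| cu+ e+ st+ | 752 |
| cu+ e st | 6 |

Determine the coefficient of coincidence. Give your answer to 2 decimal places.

The two rarest classes, cu+ e st and cu e+ st+, are the double crossovers. Comparing them with the parentals, only the cu allele has switched, so cu is the middle locus and the order is st – cu – e.
st–cu: (115 + 12)/2120 = 0.0599; cu–e: (427 + 12)/2120 = 0.2071.
Expected DCO frequency = 0.0599 × 0.2071 ≈ 0.01241; observed = 12/2120 ≈ 0.00566.
Coefficient of coincidence = 0.00566/0.01241 ≈ 0.46.

0.46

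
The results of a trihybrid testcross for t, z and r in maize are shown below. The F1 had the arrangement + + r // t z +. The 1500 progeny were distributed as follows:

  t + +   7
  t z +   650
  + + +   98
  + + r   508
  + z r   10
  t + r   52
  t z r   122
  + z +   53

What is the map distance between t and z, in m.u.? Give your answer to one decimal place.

8.1 m.u.

The two rarest classes, + z r and t + +, are the double crossovers. Comparing them with the parentals, only the z allele has switched, so z is the middle locus and the order is r – z – t.
Crossovers in the z–t interval produce the single-crossover classes t + r and + z + (52 + 53 = 105) plus the double crossovers (17).
RF(z–t) = (105 + 17) / 1500 = 122/1500 = 0.0813 → 8.1 m.u.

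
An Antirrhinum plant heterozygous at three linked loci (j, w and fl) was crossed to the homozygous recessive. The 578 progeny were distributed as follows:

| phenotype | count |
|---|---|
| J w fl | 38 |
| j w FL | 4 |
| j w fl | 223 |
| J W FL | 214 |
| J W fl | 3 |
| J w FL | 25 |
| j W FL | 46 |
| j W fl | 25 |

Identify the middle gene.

fl

The two most frequent reciprocal classes, J W FL and j w fl, are the parental types, so the F1 was J W FL / j w fl.
The two rarest classes, J W fl and j w FL, are the double crossovers. Comparing them with the parentals, only the fl allele has switched, so fl is the middle locus and the order is w – fl – j.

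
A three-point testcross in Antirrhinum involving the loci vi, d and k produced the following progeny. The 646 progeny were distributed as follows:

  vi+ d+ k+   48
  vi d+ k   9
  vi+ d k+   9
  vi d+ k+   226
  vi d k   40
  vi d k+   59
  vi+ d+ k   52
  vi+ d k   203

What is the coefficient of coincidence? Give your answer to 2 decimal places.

0.85

The two most frequent reciprocal classes, vi+ d k and vi d+ k+, are the parental types, so the F1 was vi+ d k / vi d+ k+.
The two rarest classes, vi+ d k+ and vi d+ k, are the double crossovers. Comparing them with the parentals, only the k allele has switched, so k is the middle locus and the order is vi – k – d.
vi–k: (88 + 18)/646 = 0.1641; k–d: (111 + 18)/646 = 0.1997.
Expected DCO frequency = 0.1641 × 0.1997 ≈ 0.03277; observed = 18/646 ≈ 0.02786.
Coefficient of coincidence = 0.02786/0.03277 ≈ 0.85.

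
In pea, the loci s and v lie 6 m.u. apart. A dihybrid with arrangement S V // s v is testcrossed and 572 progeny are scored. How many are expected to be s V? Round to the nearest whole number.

17

A map distance of 6 m.u. corresponds to a recombination frequency of 0.060.
The F1 is S V / s v, so s V is a recombinant gamete class with expected frequency r/2 = 0.060/2 = 0.0300.
Expected number = 0.0300 × 572 = 17.16 ≈ 17.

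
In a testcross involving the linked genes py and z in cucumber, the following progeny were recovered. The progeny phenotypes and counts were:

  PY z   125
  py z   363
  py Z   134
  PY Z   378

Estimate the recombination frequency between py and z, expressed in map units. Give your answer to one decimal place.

The two most frequent classes, PY Z (378) and py z (363), are the parental types, so the F1 was PY Z / py z.
The recombinant classes are PY z and py Z: 125 + 134 = 259.
Recombination frequency = 259/1000 = 0.2590 ≈ 25.9%, i.e. 25.9 map units.

25.9 map units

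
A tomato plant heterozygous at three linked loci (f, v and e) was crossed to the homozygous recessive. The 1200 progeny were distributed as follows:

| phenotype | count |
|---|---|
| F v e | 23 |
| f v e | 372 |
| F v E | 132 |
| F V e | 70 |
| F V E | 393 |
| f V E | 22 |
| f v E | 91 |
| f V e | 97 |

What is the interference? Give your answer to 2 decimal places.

The two most frequent reciprocal classes, F V E and f v e, are the parental types, so the F1 was F V E / f v e.
The two rarest classes, f V E and F v e, are the double crossovers. Comparing them with the parentals, only the f allele has switched, so f is the middle locus and the order is e – f – v.
e–f: (161 + 45)/1200 = 0.1717; f–v: (229 + 45)/1200 = 0.2283.
Expected DCO frequency = 0.1717 × 0.2283 ≈ 0.03920; observed = 45/1200 ≈ 0.03750.
Coefficient of coincidence = 0.03750/0.03920 ≈ 0.96; interference = 1 − 0.96 = 0.04.

0.04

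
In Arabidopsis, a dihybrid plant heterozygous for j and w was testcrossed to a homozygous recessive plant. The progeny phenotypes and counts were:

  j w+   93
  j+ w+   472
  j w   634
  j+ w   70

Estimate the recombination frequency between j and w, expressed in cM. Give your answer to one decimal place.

The two most frequent classes, j+ w+ (472) and j w (634), are the parental types, so the F1 was j+ w+ / j w.
The recombinant classes are j+ w and j w+: 70 + 93 = 163.
Recombination frequency = 163/1269 = 0.1284 ≈ 12.8%, i.e. 12.8 cM.

12.8 cM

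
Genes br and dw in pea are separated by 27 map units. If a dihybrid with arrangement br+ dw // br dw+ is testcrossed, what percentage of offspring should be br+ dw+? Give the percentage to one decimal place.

13.5%

A map distance of 27 map units corresponds to a recombination frequency of 0.270.
The F1 is br+ dw / br dw+, so br+ dw+ is a recombinant gamete class with expected frequency r/2 = 0.270/2 = 0.1350.
That is 0.1350 = 13.5% of the progeny.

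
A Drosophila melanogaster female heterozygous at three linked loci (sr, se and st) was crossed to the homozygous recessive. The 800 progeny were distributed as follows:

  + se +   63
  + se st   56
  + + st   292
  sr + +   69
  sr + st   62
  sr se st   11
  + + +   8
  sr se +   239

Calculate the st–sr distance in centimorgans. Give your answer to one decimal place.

18.0 centimorgans

The two most frequent reciprocal classes, + + st and sr se +, are the parental types, so the F1 was + + st / sr se +.
The two rarest classes, + + + and sr se st, are the double crossovers. Comparing them with the parentals, only the st allele has switched, so st is the middle locus and the order is se – st – sr.
Crossovers in the st–sr interval produce the single-crossover classes sr + st and + se + (62 + 63 = 125) plus the double crossovers (19).
RF(st–sr) = (125 + 19) / 800 = 144/800 = 0.1800 → 18.0 centimorgans.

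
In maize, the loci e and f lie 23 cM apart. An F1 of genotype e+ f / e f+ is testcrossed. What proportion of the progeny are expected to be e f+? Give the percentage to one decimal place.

38.5%

A map distance of 23 cM corresponds to a recombination frequency of 0.230.
The F1 is e+ f / e f+, so e f+ is a parental gamete class with expected frequency (1 − r)/2 = 0.770/2 = 0.3850.
That is 0.3850 = 38.5% of the progeny.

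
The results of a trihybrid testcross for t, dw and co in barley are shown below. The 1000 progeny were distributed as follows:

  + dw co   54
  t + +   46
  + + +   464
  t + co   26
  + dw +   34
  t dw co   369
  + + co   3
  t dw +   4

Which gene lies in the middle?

The two most frequent reciprocal classes, + + + and t dw co, are the parental types, so the F1 was + + + / t dw co.
The two rarest classes, + + co and t dw +, are the double crossovers. Comparing them with the parentals, only the co allele has switched, so co is the middle locus and the order is t – co – dw.

co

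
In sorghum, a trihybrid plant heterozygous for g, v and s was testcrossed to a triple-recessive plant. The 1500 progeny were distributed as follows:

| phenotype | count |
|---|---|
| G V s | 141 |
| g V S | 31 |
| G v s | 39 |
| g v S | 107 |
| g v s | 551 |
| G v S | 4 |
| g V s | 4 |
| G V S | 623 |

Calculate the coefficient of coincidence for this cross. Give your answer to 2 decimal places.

The two most frequent reciprocal classes, g v s and G V S, are the parental types, so the F1 was g v s / G V S.
The two rarest classes, g V s and G v S, are the double crossovers. Comparing them with the parentals, only the v allele has switched, so v is the middle locus and the order is g – v – s.
g–v: (70 + 8)/1500 = 0.0520; v–s: (248 + 8)/1500 = 0.1707.
Expected DCO frequency = 0.0520 × 0.1707 ≈ 0.00888; observed = 8/1500 ≈ 0.00533.
Coefficient of coincidence = 0.00533/0.00888 ≈ 0.60.

0.60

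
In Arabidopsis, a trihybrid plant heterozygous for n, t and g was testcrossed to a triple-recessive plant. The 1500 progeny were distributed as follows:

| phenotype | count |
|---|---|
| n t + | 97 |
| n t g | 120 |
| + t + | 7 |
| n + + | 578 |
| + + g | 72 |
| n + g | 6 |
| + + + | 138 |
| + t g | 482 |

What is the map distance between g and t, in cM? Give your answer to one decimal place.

The two most frequent reciprocal classes, n + + and + t g, are the parental types, so the F1 was n + + / + t g.
The two rarest classes, n + g and + t +, are the double crossovers. Comparing them with the parentals, only the g allele has switched, so g is the middle locus and the order is t – g – n.
Crossovers in the t–g interval produce the single-crossover classes n t + and + + g (97 + 72 = 169) plus the double crossovers (13).
RF(t–g) = (169 + 13) / 1500 = 182/1500 = 0.1213 → 12.1 cM.

12.1 cM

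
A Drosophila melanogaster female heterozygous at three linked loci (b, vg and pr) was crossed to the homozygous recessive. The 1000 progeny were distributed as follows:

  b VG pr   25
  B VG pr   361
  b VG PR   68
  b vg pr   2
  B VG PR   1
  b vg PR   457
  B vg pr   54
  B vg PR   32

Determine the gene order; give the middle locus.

The two most frequent reciprocal classes, B VG pr and b vg PR, are the parental types, so the F1 was B VG pr / b vg PR.
The two rarest classes, B VG PR and b vg pr, are the double crossovers. Comparing them with the parentals, only the pr allele has switched, so pr is the middle locus and the order is vg – pr – b.

pr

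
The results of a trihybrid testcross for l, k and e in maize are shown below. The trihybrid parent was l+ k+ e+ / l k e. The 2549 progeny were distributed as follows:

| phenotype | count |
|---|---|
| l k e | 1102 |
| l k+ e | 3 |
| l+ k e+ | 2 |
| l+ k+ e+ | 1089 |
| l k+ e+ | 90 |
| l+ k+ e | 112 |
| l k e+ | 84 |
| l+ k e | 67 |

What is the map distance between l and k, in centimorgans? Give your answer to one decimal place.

The two rarest classes, l+ k e+ and l k+ e, are the double crossovers. Comparing them with the parentals, only the k allele has switched, so k is the middle locus and the order is l – k – e.
Crossovers in the l–k interval produce the single-crossover classes l k+ e+ and l+ k e (90 + 67 = 157) plus the double crossovers (5).
RF(l–k) = (157 + 5) / 2549 = 162/2549 = 0.0636 → 6.4 centimorgans.

6.4 centimorgans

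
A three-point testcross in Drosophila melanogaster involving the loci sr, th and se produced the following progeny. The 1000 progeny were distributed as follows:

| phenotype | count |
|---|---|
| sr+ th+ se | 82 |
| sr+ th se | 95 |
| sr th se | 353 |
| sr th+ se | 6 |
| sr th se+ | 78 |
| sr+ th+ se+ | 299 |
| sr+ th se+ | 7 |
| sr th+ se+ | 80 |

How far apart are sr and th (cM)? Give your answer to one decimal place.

18.8 cM

The two most frequent reciprocal classes, sr+ th+ se+ and sr th se, are the parental types, so the F1 was sr+ th+ se+ / sr th se.
The two rarest classes, sr+ th se+ and sr th+ se, are the double crossovers. Comparing them with the parentals, only the th allele has switched, so th is the middle locus and the order is sr – th – se.
Crossovers in the sr–th interval produce the single-crossover classes sr th+ se+ and sr+ th se (80 + 95 = 175) plus the double crossovers (13).
RF(sr–th) = (175 + 13) / 1000 = 188/1000 = 0.1880 → 18.8 cM.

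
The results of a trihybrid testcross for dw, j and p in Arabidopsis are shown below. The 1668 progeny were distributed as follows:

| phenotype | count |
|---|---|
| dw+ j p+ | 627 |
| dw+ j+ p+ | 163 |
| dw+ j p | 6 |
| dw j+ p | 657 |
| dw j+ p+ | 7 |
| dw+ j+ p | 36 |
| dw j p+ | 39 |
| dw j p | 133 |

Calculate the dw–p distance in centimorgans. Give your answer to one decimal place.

5.3 centimorgans

The two most frequent reciprocal classes, dw+ j p+ and dw j+ p, are the parental types, so the F1 was dw+ j p+ / dw j+ p.
The two rarest classes, dw+ j p and dw j+ p+, are the double crossovers. Comparing them with the parentals, only the p allele has switched, so p is the middle locus and the order is dw – p – j.
Crossovers in the dw–p interval produce the single-crossover classes dw j p+ and dw+ j+ p (39 + 36 = 75) plus the double crossovers (13).
RF(dw–p) = (75 + 13) / 1668 = 88/1668 = 0.0528 → 5.3 centimorgans.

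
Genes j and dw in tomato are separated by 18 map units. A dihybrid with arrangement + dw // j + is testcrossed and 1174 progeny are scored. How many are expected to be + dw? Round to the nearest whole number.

481

A map distance of 18 map units corresponds to a recombination frequency of 0.180.
The F1 is + dw / j +, so + dw is a parental gamete class with expected frequency (1 − r)/2 = 0.820/2 = 0.4100.
Expected number = 0.4100 × 1174 = 481.34 ≈ 481.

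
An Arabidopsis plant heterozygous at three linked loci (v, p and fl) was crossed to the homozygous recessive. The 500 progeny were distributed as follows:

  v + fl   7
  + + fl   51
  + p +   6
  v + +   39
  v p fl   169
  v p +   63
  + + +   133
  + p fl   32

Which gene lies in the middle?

The two most frequent reciprocal classes, + + + and v p fl, are the parental types, so the F1 was + + + / v p fl.
The two rarest classes, + p + and v + fl, are the double crossovers. Comparing them with the parentals, only the p allele has switched, so p is the middle locus and the order is v – p – fl.

p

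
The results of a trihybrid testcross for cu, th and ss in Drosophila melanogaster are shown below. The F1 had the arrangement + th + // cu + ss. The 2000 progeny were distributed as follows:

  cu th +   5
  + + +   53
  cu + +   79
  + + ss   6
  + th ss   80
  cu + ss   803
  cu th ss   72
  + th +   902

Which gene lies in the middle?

The two rarest classes, cu th + and + + ss, are the double crossovers. Comparing them with the parentals, only the cu allele has switched, so cu is the middle locus and the order is ss – cu – th.

cu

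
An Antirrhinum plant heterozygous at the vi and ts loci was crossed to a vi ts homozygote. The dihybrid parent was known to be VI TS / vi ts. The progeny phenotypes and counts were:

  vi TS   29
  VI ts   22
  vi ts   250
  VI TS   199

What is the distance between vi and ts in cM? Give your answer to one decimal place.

The recombinant classes are VI ts and vi TS: 22 + 29 = 51.
Recombination frequency = 51/500 = 0.1020 ≈ 10.2%, i.e. 10.2 cM.

10.2 cM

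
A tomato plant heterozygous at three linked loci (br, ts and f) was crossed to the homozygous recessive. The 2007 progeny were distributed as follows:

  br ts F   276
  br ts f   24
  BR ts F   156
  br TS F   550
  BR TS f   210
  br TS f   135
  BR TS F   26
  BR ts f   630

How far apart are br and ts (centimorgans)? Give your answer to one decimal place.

26.7 centimorgans

The two most frequent reciprocal classes, br TS F and BR ts f, are the parental types, so the F1 was br TS F / BR ts f.
The two rarest classes, BR TS F and br ts f, are the double crossovers. Comparing them with the parentals, only the br allele has switched, so br is the middle locus and the order is ts – br – f.
Crossovers in the ts–br interval produce the single-crossover classes br ts F and BR TS f (276 + 210 = 486) plus the double crossovers (50).
RF(ts–br) = (486 + 50) / 2007 = 536/2007 = 0.2671 → 26.7 centimorgans.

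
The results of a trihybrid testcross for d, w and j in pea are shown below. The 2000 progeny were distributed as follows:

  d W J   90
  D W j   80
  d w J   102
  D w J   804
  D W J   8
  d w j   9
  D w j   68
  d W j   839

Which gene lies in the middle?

The two most frequent reciprocal classes, D w J and d W j, are the parental types, so the F1 was D w J / d W j.
The two rarest classes, D W J and d w j, are the double crossovers. Comparing them with the parentals, only the w allele has switched, so w is the middle locus and the order is d – w – j.

w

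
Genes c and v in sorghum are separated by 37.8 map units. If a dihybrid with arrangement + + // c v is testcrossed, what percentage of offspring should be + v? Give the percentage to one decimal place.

A map distance of 37.8 map units corresponds to a recombination frequency of 0.378.
The F1 is + + / c v, so + v is a recombinant gamete class with expected frequency r/2 = 0.378/2 = 0.1890.
That is 0.1890 = 18.9% of the progeny.

18.9%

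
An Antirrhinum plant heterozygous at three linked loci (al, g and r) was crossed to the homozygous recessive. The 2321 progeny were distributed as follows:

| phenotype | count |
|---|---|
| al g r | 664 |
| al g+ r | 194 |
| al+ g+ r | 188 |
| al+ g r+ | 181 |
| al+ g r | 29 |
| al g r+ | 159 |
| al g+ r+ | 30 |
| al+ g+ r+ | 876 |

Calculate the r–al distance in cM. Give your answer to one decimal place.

17.5 cM

The two most frequent reciprocal classes, al+ g+ r+ and al g r, are the parental types, so the F1 was al+ g+ r+ / al g r.
The two rarest classes, al g+ r+ and al+ g r, are the double crossovers. Comparing them with the parentals, only the al allele has switched, so al is the middle locus and the order is r – al – g.
Crossovers in the r–al interval produce the single-crossover classes al+ g+ r and al g r+ (188 + 159 = 347) plus the double crossovers (59).
RF(r–al) = (347 + 59) / 2321 = 406/2321 = 0.1749 → 17.5 cM.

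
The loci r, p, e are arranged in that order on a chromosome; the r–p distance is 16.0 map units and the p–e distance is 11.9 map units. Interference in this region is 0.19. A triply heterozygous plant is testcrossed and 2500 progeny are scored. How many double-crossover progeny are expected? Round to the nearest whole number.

Map distances give recombination frequencies of 0.160 and 0.119 for the two intervals.
With interference 0.19 (so coincidence = 0.81), expected double-crossover frequency = 0.160 × 0.119 × 0.81 = 0.01542.
Expected number = 0.01542 × 2500 = 38.56 ≈ 39.

39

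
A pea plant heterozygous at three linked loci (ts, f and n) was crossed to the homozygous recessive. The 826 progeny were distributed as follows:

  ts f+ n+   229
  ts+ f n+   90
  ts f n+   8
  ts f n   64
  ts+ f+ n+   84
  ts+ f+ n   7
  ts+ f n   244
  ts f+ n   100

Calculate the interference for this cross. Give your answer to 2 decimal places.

0.63

The two most frequent reciprocal classes, ts+ f n and ts f+ n+, are the parental types, so the F1 was ts+ f n / ts f+ n+.
The two rarest classes, ts+ f+ n and ts f n+, are the double crossovers. Comparing them with the parentals, only the f allele has switched, so f is the middle locus and the order is n – f – ts.
n–f: (190 + 15)/826 = 0.2482; f–ts: (148 + 15)/826 = 0.1973.
Expected DCO frequency = 0.2482 × 0.1973 ≈ 0.04897; observed = 15/826 ≈ 0.01816.
Coefficient of coincidence = 0.01816/0.04897 ≈ 0.37; interference = 1 − 0.37 = 0.63.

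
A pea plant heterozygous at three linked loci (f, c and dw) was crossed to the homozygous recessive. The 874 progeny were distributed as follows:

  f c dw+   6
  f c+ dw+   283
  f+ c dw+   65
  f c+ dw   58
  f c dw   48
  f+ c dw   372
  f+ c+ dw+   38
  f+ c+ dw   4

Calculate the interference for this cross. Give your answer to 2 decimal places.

0.32

The two most frequent reciprocal classes, f c+ dw+ and f+ c dw, are the parental types, so the F1 was f c+ dw+ / f+ c dw.
The two rarest classes, f c dw+ and f+ c+ dw, are the double crossovers. Comparing them with the parentals, only the c allele has switched, so c is the middle locus and the order is dw – c – f.
dw–c: (123 + 10)/874 = 0.1522; c–f: (86 + 10)/874 = 0.1098.
Expected DCO frequency = 0.1522 × 0.1098 ≈ 0.01671; observed = 10/874 ≈ 0.01144.
Coefficient of coincidence = 0.01144/0.01671 ≈ 0.68; interference = 1 − 0.68 = 0.32.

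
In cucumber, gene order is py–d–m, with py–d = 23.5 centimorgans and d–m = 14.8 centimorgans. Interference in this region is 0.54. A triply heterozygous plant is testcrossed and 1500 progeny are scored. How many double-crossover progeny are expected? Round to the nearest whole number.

24

Map distances give recombination frequencies of 0.235 and 0.148 for the two intervals.
With interference 0.54 (so coincidence = 0.46), expected double-crossover frequency = 0.235 × 0.148 × 0.46 = 0.01600.
Expected number = 0.01600 × 1500 = 24.00 ≈ 24.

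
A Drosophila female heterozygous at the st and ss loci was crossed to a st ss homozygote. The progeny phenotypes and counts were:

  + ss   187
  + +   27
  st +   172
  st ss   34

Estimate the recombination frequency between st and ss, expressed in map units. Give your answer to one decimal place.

The two most frequent classes, + ss (187) and st + (172), are the parental types, so the F1 was + ss / st +.
The recombinant classes are + + and st ss: 27 + 34 = 61.
Recombination frequency = 61/420 = 0.1452 ≈ 14.5%, i.e. 14.5 map units.

14.5 map units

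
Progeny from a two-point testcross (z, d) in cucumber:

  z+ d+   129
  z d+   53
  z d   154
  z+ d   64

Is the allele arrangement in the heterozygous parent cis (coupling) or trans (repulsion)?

cis

The two most frequent classes are z+ d+ (129) and z d (154); these are the parental (non-recombinant) types.
So the F1 carried z+ d+ on one chromosome and z d on the other — the recessive alleles are on the same chromosome (cis / coupling).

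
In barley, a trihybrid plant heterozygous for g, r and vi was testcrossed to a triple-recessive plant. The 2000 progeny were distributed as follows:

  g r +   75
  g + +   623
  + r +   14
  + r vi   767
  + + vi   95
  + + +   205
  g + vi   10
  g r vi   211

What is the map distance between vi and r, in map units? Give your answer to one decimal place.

9.7 map units

The two most frequent reciprocal classes, + r vi and g + +, are the parental types, so the F1 was + r vi / g + +.
The two rarest classes, + r + and g + vi, are the double crossovers. Comparing them with the parentals, only the vi allele has switched, so vi is the middle locus and the order is r – vi – g.
Crossovers in the r–vi interval produce the single-crossover classes + + vi and g r + (95 + 75 = 170) plus the double crossovers (24).
RF(r–vi) = (170 + 24) / 2000 = 194/2000 = 0.0970 → 9.7 map units.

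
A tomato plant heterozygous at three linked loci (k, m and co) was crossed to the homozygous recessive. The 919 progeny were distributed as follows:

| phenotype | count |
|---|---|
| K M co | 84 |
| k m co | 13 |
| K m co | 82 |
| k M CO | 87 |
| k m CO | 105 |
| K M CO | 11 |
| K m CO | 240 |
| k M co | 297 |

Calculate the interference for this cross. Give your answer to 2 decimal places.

0.46

The two most frequent reciprocal classes, K m CO and k M co, are the parental types, so the F1 was K m CO / k M co.
The two rarest classes, K M CO and k m co, are the double crossovers. Comparing them with the parentals, only the m allele has switched, so m is the middle locus and the order is co – m – k.
co–m: (169 + 24)/919 = 0.2100; m–k: (189 + 24)/919 = 0.2318.
Expected DCO frequency = 0.2100 × 0.2318 ≈ 0.04868; observed = 24/919 ≈ 0.02612.
Coefficient of coincidence = 0.02612/0.04868 ≈ 0.54; interference = 1 − 0.54 = 0.46.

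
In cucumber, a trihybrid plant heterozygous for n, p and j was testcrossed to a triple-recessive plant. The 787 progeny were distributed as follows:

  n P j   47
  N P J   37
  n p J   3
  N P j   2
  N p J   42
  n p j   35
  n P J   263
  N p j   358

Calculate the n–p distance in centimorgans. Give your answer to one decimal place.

The two most frequent reciprocal classes, n P J and N p j, are the parental types, so the F1 was n P J / N p j.
The two rarest classes, n p J and N P j, are the double crossovers. Comparing them with the parentals, only the p allele has switched, so p is the middle locus and the order is n – p – j.
Crossovers in the n–p interval produce the single-crossover classes N P J and n p j (37 + 35 = 72) plus the double crossovers (5).
RF(n–p) = (72 + 5) / 787 = 77/787 = 0.0978 → 9.8 centimorgans.

9.8 centimorgans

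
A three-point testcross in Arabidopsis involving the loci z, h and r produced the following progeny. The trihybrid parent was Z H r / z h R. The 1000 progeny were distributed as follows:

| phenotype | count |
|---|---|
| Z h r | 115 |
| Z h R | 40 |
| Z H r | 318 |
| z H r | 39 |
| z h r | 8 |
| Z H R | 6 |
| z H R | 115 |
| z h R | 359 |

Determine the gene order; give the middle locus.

r

The two rarest classes, Z H R and z h r, are the double crossovers. Comparing them with the parentals, only the r allele has switched, so r is the middle locus and the order is h – r – z.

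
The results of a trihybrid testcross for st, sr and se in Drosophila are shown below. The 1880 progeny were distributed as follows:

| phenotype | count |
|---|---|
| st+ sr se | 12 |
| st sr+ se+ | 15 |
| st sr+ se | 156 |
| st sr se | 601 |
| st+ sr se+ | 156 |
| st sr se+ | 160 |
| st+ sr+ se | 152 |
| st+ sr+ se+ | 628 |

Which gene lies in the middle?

st

The two most frequent reciprocal classes, st sr se and st+ sr+ se+, are the parental types, so the F1 was st sr se / st+ sr+ se+.
The two rarest classes, st+ sr se and st sr+ se+, are the double crossovers. Comparing them with the parentals, only the st allele has switched, so st is the middle locus and the order is sr – st – se.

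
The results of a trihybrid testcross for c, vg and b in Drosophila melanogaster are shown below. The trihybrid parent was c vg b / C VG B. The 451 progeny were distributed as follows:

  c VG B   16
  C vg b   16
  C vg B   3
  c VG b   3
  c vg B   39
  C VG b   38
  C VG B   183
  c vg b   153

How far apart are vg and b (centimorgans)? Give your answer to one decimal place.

18.4 centimorgans

The two rarest classes, c VG b and C vg B, are the double crossovers. Comparing them with the parentals, only the vg allele has switched, so vg is the middle locus and the order is b – vg – c.
Crossovers in the b–vg interval produce the single-crossover classes c vg B and C VG b (39 + 38 = 77) plus the double crossovers (6).
RF(b–vg) = (77 + 6) / 451 = 83/451 = 0.1840 → 18.4 centimorgans.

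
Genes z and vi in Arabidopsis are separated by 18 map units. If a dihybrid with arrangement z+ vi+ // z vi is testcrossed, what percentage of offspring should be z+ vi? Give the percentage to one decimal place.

A map distance of 18 map units corresponds to a recombination frequency of 0.180.
The F1 is z+ vi+ / z vi, so z+ vi is a recombinant gamete class with expected frequency r/2 = 0.180/2 = 0.0900.
That is 0.0900 = 9.0% of the progeny.

9.0%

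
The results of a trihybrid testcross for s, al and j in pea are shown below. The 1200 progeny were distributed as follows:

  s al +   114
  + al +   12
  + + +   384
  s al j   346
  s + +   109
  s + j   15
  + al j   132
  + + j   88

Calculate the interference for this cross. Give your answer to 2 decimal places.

The two most frequent reciprocal classes, s al j and + + +, are the parental types, so the F1 was s al j / + + +.
The two rarest classes, s + j and + al +, are the double crossovers. Comparing them with the parentals, only the al allele has switched, so al is the middle locus and the order is j – al – s.
j–al: (202 + 27)/1200 = 0.1908; al–s: (241 + 27)/1200 = 0.2233.
Expected DCO frequency = 0.1908 × 0.2233 ≈ 0.04261; observed = 27/1200 ≈ 0.02250.
Coefficient of coincidence = 0.02250/0.04261 ≈ 0.53; interference = 1 − 0.53 = 0.47.

0.47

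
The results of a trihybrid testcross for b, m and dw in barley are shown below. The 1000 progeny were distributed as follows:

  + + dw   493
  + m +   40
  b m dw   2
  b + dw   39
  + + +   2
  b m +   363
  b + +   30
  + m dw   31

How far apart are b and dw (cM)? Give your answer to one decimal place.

8.3 cM

The two most frequent reciprocal classes, + + dw and b m +, are the parental types, so the F1 was + + dw / b m +.
The two rarest classes, + + + and b m dw, are the double crossovers. Comparing them with the parentals, only the dw allele has switched, so dw is the middle locus and the order is b – dw – m.
Crossovers in the b–dw interval produce the single-crossover classes b + dw and + m + (39 + 40 = 79) plus the double crossovers (4).
RF(b–dw) = (79 + 4) / 1000 = 83/1000 = 0.0830 → 8.3 cM.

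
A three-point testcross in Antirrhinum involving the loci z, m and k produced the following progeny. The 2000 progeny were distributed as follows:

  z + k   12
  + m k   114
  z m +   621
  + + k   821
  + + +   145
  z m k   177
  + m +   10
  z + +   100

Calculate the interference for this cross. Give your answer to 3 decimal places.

0.458

The two most frequent reciprocal classes, z m + and + + k, are the parental types, so the F1 was z m + / + + k.
The two rarest classes, + m + and z + k, are the double crossovers. Comparing them with the parentals, only the z allele has switched, so z is the middle locus and the order is k – z – m.
k–z: (322 + 22)/2000 = 0.1720; z–m: (214 + 22)/2000 = 0.1180.
Expected DCO frequency = 0.1720 × 0.1180 ≈ 0.02030; observed = 22/2000 ≈ 0.01100.
Coefficient of coincidence = 0.01100/0.02030 ≈ 0.542; interference = 1 − 0.542 = 0.458.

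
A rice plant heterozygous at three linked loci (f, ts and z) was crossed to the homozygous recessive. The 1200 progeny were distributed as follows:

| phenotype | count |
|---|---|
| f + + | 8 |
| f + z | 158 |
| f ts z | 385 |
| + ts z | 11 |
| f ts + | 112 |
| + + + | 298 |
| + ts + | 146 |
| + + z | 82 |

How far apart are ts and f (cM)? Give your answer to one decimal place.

26.9 cM

The two most frequent reciprocal classes, + + + and f ts z, are the parental types, so the F1 was + + + / f ts z.
The two rarest classes, f + + and + ts z, are the double crossovers. Comparing them with the parentals, only the f allele has switched, so f is the middle locus and the order is z – f – ts.
Crossovers in the f–ts interval produce the single-crossover classes + ts + and f + z (146 + 158 = 304) plus the double crossovers (19).
RF(f–ts) = (304 + 19) / 1200 = 323/1200 = 0.2692 → 26.9 cM.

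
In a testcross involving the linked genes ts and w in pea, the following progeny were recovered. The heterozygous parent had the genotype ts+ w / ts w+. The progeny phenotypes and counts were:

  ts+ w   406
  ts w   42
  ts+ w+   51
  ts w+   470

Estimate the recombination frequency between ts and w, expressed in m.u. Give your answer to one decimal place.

The recombinant classes are ts+ w+ and ts w: 51 + 42 = 93.
Recombination frequency = 93/969 = 0.0960 ≈ 9.6%, i.e. 9.6 m.u.

9.6 m.u.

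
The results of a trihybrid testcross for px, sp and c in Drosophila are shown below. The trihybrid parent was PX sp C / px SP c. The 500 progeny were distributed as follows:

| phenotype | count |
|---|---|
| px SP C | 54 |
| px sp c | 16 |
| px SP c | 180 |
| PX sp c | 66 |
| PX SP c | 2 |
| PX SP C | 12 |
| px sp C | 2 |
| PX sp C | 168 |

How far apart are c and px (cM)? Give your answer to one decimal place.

24.8 cM

The two rarest classes, px sp C and PX SP c, are the double crossovers. Comparing them with the parentals, only the px allele has switched, so px is the middle locus and the order is sp – px – c.
Crossovers in the px–c interval produce the single-crossover classes PX sp c and px SP C (66 + 54 = 120) plus the double crossovers (4).
RF(px–c) = (120 + 4) / 500 = 124/500 = 0.2480 → 24.8 cM.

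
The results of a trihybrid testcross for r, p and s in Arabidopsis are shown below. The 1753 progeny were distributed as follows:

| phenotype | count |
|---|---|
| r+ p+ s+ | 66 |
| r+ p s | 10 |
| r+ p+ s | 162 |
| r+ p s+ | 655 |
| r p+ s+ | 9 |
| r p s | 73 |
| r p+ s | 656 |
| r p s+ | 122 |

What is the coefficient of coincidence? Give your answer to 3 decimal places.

The two most frequent reciprocal classes, r+ p s+ and r p+ s, are the parental types, so the F1 was r+ p s+ / r p+ s.
The two rarest classes, r+ p s and r p+ s+, are the double crossovers. Comparing them with the parentals, only the s allele has switched, so s is the middle locus and the order is r – s – p.
r–s: (284 + 19)/1753 = 0.1728; s–p: (139 + 19)/1753 = 0.0901.
Expected DCO frequency = 0.1728 × 0.0901 ≈ 0.01557; observed = 19/1753 ≈ 0.01084.
Coefficient of coincidence = 0.01084/0.01557 ≈ 0.696.

0.696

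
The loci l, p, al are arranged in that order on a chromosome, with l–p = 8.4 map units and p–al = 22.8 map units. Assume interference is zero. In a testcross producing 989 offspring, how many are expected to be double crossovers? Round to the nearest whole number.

19

Map distances give recombination frequencies of 0.084 and 0.228 for the two intervals.
With no interference, expected double-crossover frequency = 0.084 × 0.228 = 0.01915.
Expected number = 0.01915 × 989 = 18.94 ≈ 19.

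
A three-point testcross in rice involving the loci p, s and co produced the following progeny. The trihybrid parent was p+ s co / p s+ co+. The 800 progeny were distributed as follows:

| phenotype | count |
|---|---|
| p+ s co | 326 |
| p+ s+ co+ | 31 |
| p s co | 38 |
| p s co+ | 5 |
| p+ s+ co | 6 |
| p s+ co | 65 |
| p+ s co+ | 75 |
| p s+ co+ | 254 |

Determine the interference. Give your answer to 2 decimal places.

0.27

The two rarest classes, p+ s+ co and p s co+, are the double crossovers. Comparing them with the parentals, only the s allele has switched, so s is the middle locus and the order is p – s – co.
p–s: (69 + 11)/800 = 0.1000; s–co: (140 + 11)/800 = 0.1888.
Expected DCO frequency = 0.1000 × 0.1888 ≈ 0.01888; observed = 11/800 ≈ 0.01375.
Coefficient of coincidence = 0.01375/0.01888 ≈ 0.73; interference = 1 − 0.73 = 0.27.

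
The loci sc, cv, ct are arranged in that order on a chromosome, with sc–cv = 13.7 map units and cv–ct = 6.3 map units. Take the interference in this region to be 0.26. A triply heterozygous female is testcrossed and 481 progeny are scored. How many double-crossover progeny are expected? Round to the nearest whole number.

3

Map distances give recombination frequencies of 0.137 and 0.063 for the two intervals.
With interference 0.26 (so coincidence = 0.74), expected double-crossover frequency = 0.137 × 0.063 × 0.74 = 0.00639.
Expected number = 0.00639 × 481 = 3.07 ≈ 3.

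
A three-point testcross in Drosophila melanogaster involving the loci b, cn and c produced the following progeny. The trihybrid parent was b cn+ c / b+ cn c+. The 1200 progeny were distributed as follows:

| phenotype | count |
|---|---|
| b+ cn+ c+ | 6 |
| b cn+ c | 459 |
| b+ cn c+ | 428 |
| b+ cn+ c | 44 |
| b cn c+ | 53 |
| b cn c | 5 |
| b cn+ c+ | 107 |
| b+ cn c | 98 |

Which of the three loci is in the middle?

cn

The two rarest classes, b cn c and b+ cn+ c+, are the double crossovers. Comparing them with the parentals, only the cn allele has switched, so cn is the middle locus and the order is b – cn – c.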